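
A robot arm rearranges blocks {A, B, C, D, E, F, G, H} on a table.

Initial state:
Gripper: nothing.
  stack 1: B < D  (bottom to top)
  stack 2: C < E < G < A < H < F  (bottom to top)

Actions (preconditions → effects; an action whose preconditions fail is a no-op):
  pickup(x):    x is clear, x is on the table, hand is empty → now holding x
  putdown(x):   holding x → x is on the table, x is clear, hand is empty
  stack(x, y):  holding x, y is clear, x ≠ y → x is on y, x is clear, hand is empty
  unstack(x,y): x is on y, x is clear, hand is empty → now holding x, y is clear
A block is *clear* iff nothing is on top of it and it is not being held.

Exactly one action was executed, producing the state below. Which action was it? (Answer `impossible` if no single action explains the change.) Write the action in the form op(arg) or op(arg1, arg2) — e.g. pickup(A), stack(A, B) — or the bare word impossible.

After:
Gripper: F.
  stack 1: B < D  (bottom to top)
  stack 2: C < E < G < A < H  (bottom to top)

unstack(F, H)

target: towers=[B/D; C/E/G/A/H] holding=F
     unstack(F, H) → towers=[B/D; C/E/G/A/H] holding=F  ← match
     unstack(D, B) → towers=[B; C/E/G/A/H/F] holding=D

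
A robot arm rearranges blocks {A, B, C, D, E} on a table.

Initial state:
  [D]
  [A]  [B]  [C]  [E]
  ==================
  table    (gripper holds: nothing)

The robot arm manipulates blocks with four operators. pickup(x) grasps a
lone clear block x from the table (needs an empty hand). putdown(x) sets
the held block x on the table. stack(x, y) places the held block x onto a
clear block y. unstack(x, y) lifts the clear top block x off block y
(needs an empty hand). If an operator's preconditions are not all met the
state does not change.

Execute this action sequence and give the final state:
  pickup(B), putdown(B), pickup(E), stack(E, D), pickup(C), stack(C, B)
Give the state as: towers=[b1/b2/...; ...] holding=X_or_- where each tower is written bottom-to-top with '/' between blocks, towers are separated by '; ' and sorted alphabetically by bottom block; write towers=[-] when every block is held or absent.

towers=[A/D/E; B/C] holding=-

step 1 (pickup(B)): towers=[A/D; C; E] holding=B
step 2 (putdown(B)): towers=[A/D; B; C; E] holding=-
step 3 (pickup(E)): towers=[A/D; B; C] holding=E
step 4 (stack(E, D)): towers=[A/D/E; B; C] holding=-
step 5 (pickup(C)): towers=[A/D/E; B] holding=C
step 6 (stack(C, B)): towers=[A/D/E; B/C] holding=-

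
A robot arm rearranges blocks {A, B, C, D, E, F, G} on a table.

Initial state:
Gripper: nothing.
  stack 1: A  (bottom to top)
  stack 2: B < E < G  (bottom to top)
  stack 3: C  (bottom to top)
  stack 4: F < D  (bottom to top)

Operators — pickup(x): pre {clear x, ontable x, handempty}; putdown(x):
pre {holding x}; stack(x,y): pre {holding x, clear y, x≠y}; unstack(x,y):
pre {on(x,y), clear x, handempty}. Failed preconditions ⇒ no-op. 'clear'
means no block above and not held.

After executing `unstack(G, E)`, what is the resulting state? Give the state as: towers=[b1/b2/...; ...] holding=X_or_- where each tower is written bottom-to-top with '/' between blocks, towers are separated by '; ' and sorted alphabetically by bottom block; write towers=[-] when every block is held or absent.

before: towers=[A; B/E/G; C; F/D] holding=-
pre[unstack(G, E)]: on(G,E) yes, clear(G) yes, handempty yes
all met → apply unstack(G, E)
after:  towers=[A; B/E; C; F/D] holding=G

towers=[A; B/E; C; F/D] holding=G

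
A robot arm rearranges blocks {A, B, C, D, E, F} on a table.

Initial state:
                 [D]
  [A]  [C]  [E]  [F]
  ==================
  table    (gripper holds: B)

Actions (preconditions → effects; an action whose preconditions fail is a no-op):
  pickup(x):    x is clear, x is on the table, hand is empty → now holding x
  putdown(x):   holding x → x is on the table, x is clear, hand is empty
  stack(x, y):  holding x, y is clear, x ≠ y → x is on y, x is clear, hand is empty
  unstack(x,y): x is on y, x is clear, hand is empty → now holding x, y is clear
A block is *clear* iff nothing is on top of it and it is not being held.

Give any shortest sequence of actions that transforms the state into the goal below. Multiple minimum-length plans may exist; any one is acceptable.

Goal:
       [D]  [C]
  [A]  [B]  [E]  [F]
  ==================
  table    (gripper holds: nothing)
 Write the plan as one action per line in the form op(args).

putdown(B)
unstack(D, F)
stack(D, B)
pickup(C)
stack(C, E)

step 1 (putdown(B)): towers=[A; B; C; E; F/D] holding=-
step 2 (unstack(D, F)): towers=[A; B; C; E; F] holding=D
step 3 (stack(D, B)): towers=[A; B/D; C; E; F] holding=-
step 4 (pickup(C)): towers=[A; B/D; E; F] holding=C
step 5 (stack(C, E)): towers=[A; B/D; E/C; F] holding=-
goal check: towers=[A; B/D; E/C; F] holding=- — reached (length 5, optimal by BFS)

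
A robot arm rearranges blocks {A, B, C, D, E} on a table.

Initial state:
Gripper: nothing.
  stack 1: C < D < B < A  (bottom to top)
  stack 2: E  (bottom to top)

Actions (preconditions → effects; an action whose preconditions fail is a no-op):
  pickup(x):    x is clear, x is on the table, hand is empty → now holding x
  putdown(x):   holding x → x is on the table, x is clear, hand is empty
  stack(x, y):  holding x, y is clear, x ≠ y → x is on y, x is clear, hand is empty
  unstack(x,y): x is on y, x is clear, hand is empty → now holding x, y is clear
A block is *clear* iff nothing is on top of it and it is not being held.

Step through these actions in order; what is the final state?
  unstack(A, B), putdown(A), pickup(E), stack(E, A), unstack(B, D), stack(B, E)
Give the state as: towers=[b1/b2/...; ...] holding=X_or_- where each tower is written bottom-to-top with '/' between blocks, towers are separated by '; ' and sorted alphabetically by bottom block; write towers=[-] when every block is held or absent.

towers=[A/E/B; C/D] holding=-

step 1 (unstack(A, B)): towers=[C/D/B; E] holding=A
step 2 (putdown(A)): towers=[A; C/D/B; E] holding=-
step 3 (pickup(E)): towers=[A; C/D/B] holding=E
step 4 (stack(E, A)): towers=[A/E; C/D/B] holding=-
step 5 (unstack(B, D)): towers=[A/E; C/D] holding=B
step 6 (stack(B, E)): towers=[A/E/B; C/D] holding=-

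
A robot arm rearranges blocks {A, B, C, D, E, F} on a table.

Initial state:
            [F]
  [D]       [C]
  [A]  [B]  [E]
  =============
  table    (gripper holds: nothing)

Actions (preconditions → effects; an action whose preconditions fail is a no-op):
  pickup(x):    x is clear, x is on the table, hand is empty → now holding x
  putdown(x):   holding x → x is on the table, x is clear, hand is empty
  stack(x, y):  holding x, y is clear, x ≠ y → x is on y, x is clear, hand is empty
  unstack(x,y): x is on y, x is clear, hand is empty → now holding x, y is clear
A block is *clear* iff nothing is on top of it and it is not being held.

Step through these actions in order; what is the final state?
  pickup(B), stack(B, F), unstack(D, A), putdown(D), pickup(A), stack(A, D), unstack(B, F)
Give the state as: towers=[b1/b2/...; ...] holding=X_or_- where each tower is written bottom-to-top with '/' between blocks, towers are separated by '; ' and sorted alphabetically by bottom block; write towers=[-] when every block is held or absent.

towers=[D/A; E/C/F] holding=B

step 1 (pickup(B)): towers=[A/D; E/C/F] holding=B
step 2 (stack(B, F)): towers=[A/D; E/C/F/B] holding=-
step 3 (unstack(D, A)): towers=[A; E/C/F/B] holding=D
step 4 (putdown(D)): towers=[A; D; E/C/F/B] holding=-
step 5 (pickup(A)): towers=[D; E/C/F/B] holding=A
step 6 (stack(A, D)): towers=[D/A; E/C/F/B] holding=-
step 7 (unstack(B, F)): towers=[D/A; E/C/F] holding=B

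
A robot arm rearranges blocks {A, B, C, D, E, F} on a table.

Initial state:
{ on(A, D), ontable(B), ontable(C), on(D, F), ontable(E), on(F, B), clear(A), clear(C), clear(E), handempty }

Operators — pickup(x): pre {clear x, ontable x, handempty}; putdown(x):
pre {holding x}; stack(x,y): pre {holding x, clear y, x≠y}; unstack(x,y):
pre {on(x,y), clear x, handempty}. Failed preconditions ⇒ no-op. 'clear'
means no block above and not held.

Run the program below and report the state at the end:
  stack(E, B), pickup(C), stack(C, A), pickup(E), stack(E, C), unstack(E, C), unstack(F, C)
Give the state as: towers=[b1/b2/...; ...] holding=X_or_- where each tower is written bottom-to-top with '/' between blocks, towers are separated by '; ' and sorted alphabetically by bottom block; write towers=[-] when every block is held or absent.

towers=[B/F/D/A/C] holding=E

step 1 (stack(E, B)) [no-op]: towers=[B/F/D/A; C; E] holding=-
step 2 (pickup(C)): towers=[B/F/D/A; E] holding=C
step 3 (stack(C, A)): towers=[B/F/D/A/C; E] holding=-
step 4 (pickup(E)): towers=[B/F/D/A/C] holding=E
step 5 (stack(E, C)): towers=[B/F/D/A/C/E] holding=-
step 6 (unstack(E, C)): towers=[B/F/D/A/C] holding=E
step 7 (unstack(F, C)) [no-op]: towers=[B/F/D/A/C] holding=E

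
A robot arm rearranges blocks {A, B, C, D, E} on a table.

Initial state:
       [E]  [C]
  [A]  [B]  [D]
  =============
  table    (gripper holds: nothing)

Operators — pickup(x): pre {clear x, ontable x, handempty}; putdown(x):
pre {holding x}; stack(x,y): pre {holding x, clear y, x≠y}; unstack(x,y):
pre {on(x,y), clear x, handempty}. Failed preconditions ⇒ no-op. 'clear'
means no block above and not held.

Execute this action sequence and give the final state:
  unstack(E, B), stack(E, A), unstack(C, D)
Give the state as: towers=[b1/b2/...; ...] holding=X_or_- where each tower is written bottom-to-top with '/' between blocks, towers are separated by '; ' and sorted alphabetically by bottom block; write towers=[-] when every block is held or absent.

towers=[A/E; B; D] holding=C

step 1 (unstack(E, B)): towers=[A; B; D/C] holding=E
step 2 (stack(E, A)): towers=[A/E; B; D/C] holding=-
step 3 (unstack(C, D)): towers=[A/E; B; D] holding=C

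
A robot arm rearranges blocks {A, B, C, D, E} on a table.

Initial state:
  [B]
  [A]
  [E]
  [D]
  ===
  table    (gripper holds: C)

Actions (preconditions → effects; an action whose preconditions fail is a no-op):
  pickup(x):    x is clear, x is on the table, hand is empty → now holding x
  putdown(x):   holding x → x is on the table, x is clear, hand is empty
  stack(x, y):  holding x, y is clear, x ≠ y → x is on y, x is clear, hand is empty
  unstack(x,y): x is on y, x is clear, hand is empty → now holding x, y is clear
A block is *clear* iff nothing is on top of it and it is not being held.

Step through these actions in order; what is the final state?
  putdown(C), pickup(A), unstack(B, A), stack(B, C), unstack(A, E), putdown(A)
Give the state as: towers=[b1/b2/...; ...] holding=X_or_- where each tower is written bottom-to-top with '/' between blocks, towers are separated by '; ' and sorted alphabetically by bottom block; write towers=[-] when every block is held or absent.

towers=[A; C/B; D/E] holding=-

step 1 (putdown(C)): towers=[C; D/E/A/B] holding=-
step 2 (pickup(A)) [no-op]: towers=[C; D/E/A/B] holding=-
step 3 (unstack(B, A)): towers=[C; D/E/A] holding=B
step 4 (stack(B, C)): towers=[C/B; D/E/A] holding=-
step 5 (unstack(A, E)): towers=[C/B; D/E] holding=A
step 6 (putdown(A)): towers=[A; C/B; D/E] holding=-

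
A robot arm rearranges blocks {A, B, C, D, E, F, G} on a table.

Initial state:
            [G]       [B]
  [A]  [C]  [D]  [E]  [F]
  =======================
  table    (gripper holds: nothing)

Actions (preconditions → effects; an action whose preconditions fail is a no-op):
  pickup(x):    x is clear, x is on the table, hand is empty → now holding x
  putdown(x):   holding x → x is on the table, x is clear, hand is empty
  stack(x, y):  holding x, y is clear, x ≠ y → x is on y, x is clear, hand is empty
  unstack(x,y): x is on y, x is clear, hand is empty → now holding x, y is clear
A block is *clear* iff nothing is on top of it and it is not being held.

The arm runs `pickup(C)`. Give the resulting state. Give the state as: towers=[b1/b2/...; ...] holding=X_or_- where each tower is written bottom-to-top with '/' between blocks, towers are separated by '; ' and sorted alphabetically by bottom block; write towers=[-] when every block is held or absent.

towers=[A; D/G; E; F/B] holding=C

before: towers=[A; C; D/G; E; F/B] holding=-
pre[pickup(C)]: clear(C) yes, ontable(C) yes, handempty yes
all met → apply pickup(C)
after:  towers=[A; D/G; E; F/B] holding=C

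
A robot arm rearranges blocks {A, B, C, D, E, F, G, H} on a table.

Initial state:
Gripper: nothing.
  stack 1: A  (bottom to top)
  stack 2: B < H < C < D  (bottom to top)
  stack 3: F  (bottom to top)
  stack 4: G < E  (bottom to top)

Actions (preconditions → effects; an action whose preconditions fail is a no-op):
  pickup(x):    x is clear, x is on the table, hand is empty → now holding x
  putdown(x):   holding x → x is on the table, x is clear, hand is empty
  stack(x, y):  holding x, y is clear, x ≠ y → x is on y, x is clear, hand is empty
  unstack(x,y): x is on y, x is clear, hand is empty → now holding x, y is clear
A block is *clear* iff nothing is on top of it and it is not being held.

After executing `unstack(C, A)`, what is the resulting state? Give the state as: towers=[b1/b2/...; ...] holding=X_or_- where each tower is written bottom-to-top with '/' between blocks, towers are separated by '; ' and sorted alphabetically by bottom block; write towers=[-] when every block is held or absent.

towers=[A; B/H/C/D; F; G/E] holding=-

before: towers=[A; B/H/C/D; F; G/E] holding=-
pre[unstack(C, A)]: on(C,A) ✗, clear(C) ✗, handempty ✓
on(C,A), clear(C) unmet → unstack(C, A) is a no-op
after:  towers=[A; B/H/C/D; F; G/E] holding=-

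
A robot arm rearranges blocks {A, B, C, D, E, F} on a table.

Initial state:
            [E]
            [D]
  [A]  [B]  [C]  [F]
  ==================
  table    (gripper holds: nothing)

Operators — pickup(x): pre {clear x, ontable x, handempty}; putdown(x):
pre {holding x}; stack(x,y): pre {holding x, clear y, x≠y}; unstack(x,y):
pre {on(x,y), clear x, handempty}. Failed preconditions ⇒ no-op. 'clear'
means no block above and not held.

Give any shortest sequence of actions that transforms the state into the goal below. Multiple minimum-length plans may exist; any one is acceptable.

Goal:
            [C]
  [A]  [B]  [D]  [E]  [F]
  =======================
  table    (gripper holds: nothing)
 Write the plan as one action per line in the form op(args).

unstack(E, D)
putdown(E)
unstack(D, C)
putdown(D)
pickup(C)
stack(C, D)

step 1 (unstack(E, D)): towers=[A; B; C/D; F] holding=E
step 2 (putdown(E)): towers=[A; B; C/D; E; F] holding=-
step 3 (unstack(D, C)): towers=[A; B; C; E; F] holding=D
step 4 (putdown(D)): towers=[A; B; C; D; E; F] holding=-
step 5 (pickup(C)): towers=[A; B; D; E; F] holding=C
step 6 (stack(C, D)): towers=[A; B; D/C; E; F] holding=-
goal check: towers=[A; B; D/C; E; F] holding=- — reached (length 6, optimal by BFS)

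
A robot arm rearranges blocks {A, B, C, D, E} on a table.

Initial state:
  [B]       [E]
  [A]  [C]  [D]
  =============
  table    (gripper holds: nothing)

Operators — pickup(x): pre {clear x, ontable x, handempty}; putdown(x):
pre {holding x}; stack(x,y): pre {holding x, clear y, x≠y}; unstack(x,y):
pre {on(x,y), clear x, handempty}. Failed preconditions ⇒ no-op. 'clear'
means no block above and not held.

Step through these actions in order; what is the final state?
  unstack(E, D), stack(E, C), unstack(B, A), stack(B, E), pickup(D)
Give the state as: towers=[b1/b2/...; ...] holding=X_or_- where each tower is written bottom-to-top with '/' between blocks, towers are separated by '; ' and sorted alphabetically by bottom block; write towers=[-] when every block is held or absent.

towers=[A; C/E/B] holding=D

step 1 (unstack(E, D)): towers=[A/B; C; D] holding=E
step 2 (stack(E, C)): towers=[A/B; C/E; D] holding=-
step 3 (unstack(B, A)): towers=[A; C/E; D] holding=B
step 4 (stack(B, E)): towers=[A; C/E/B; D] holding=-
step 5 (pickup(D)): towers=[A; C/E/B] holding=D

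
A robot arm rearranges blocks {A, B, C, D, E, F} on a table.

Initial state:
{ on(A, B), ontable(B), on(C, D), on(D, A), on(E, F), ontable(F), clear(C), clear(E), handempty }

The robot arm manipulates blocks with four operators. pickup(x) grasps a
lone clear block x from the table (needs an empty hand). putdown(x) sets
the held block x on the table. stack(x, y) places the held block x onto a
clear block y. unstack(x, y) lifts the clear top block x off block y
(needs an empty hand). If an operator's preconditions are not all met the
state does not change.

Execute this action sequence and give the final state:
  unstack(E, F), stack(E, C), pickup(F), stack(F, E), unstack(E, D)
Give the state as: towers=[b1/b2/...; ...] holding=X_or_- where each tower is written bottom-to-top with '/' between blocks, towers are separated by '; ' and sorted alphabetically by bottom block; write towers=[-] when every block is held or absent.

step 1 (unstack(E, F)): towers=[B/A/D/C; F] holding=E
step 2 (stack(E, C)): towers=[B/A/D/C/E; F] holding=-
step 3 (pickup(F)): towers=[B/A/D/C/E] holding=F
step 4 (stack(F, E)): towers=[B/A/D/C/E/F] holding=-
step 5 (unstack(E, D)) [no-op]: towers=[B/A/D/C/E/F] holding=-

towers=[B/A/D/C/E/F] holding=-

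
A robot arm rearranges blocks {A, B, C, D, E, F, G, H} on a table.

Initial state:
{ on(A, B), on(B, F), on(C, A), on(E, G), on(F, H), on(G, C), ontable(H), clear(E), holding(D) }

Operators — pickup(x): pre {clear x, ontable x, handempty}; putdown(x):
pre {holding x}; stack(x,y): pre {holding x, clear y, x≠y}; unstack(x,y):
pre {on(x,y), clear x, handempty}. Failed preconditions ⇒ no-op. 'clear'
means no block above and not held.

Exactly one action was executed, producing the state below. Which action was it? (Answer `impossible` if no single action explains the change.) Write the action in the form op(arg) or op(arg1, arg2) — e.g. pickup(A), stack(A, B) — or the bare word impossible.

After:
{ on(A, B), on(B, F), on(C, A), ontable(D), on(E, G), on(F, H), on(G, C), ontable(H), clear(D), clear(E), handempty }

target: towers=[D; H/F/B/A/C/G/E] holding=-
        putdown(D) → towers=[D; H/F/B/A/C/G/E] holding=-  ← match
       stack(D, E) → towers=[H/F/B/A/C/G/E/D] holding=-

putdown(D)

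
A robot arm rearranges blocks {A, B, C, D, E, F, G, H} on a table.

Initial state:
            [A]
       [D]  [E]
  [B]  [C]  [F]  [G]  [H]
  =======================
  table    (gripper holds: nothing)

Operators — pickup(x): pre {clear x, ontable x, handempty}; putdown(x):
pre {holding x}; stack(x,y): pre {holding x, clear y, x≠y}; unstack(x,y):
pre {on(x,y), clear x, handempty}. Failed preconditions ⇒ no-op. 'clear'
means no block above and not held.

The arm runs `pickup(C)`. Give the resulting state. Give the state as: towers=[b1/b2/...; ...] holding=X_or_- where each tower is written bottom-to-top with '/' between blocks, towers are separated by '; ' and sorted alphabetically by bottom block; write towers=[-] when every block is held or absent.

towers=[B; C/D; F/E/A; G; H] holding=-

before: towers=[B; C/D; F/E/A; G; H] holding=-
pre[pickup(C)]: clear(C) fail, ontable(C) ok, handempty ok
clear(C) unmet → pickup(C) is a no-op
after:  towers=[B; C/D; F/E/A; G; H] holding=-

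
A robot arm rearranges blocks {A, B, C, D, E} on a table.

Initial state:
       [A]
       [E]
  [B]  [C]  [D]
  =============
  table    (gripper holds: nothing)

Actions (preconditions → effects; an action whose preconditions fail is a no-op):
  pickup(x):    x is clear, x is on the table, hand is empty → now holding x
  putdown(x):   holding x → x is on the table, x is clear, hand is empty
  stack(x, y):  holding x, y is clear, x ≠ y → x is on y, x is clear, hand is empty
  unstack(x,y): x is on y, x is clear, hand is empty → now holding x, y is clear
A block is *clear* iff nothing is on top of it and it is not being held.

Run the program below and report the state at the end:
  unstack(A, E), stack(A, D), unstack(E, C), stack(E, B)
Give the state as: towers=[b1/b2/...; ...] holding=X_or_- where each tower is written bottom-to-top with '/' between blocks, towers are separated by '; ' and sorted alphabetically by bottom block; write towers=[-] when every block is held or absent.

step 1 (unstack(A, E)): towers=[B; C/E; D] holding=A
step 2 (stack(A, D)): towers=[B; C/E; D/A] holding=-
step 3 (unstack(E, C)): towers=[B; C; D/A] holding=E
step 4 (stack(E, B)): towers=[B/E; C; D/A] holding=-

towers=[B/E; C; D/A] holding=-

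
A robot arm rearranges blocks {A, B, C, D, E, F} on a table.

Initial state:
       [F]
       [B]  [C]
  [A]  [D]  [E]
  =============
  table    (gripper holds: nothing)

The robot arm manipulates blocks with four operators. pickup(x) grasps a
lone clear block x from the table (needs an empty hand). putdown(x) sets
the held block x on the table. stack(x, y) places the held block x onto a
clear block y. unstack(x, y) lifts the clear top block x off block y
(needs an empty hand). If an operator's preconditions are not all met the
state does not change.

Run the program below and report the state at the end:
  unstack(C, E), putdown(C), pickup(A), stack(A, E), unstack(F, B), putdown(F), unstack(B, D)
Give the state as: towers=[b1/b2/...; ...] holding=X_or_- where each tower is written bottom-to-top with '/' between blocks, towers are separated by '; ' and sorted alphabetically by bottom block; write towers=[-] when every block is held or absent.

step 1 (unstack(C, E)): towers=[A; D/B/F; E] holding=C
step 2 (putdown(C)): towers=[A; C; D/B/F; E] holding=-
step 3 (pickup(A)): towers=[C; D/B/F; E] holding=A
step 4 (stack(A, E)): towers=[C; D/B/F; E/A] holding=-
step 5 (unstack(F, B)): towers=[C; D/B; E/A] holding=F
step 6 (putdown(F)): towers=[C; D/B; E/A; F] holding=-
step 7 (unstack(B, D)): towers=[C; D; E/A; F] holding=B

towers=[C; D; E/A; F] holding=B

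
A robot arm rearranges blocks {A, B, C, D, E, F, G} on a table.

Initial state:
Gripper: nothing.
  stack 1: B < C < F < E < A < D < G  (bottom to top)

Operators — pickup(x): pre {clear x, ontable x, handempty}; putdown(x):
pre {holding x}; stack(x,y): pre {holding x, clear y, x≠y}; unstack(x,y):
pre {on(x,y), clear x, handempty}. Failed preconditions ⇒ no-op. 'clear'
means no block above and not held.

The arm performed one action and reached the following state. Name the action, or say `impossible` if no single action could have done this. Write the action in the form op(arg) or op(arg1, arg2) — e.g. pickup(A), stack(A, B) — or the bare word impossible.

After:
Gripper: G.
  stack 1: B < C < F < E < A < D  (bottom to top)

target: towers=[B/C/F/E/A/D] holding=G
     unstack(G, D) → towers=[B/C/F/E/A/D] holding=G  ← match

unstack(G, D)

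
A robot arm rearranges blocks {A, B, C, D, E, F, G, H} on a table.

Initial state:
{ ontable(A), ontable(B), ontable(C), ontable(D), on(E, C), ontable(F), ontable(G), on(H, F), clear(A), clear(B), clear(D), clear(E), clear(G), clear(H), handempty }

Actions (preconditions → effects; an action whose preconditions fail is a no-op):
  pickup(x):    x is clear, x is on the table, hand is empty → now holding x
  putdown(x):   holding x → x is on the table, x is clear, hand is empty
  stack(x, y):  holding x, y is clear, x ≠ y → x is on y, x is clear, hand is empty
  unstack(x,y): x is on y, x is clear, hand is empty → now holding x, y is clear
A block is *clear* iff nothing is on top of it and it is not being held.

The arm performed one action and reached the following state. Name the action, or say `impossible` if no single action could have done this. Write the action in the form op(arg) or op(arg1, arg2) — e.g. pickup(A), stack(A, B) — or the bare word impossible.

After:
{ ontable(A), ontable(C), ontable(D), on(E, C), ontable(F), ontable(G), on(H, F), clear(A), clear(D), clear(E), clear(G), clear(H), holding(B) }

target: towers=[A; C/E; D; F/H; G] holding=B
         pickup(G) → towers=[A; B; C/E; D; F/H] holding=G
         pickup(A) → towers=[B; C/E; D; F/H; G] holding=A
     unstack(E, C) → towers=[A; B; C; D; F/H; G] holding=E
     unstack(H, F) → towers=[A; B; C/E; D; F; G] holding=H
         pickup(B) → towers=[A; C/E; D; F/H; G] holding=B  ← match
         pickup(D) → towers=[A; B; C/E; F/H; G] holding=D

pickup(B)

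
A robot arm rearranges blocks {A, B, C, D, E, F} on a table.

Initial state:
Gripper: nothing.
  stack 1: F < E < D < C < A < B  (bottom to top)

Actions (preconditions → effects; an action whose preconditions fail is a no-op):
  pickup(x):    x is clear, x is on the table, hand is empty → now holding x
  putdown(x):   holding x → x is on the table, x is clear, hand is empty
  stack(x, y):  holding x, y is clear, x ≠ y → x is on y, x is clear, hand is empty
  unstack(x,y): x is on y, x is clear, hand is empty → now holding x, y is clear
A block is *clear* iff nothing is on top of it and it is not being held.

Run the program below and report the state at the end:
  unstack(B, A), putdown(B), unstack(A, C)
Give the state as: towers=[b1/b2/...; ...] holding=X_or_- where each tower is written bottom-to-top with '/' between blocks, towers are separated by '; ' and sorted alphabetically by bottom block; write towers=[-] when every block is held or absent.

step 1 (unstack(B, A)): towers=[F/E/D/C/A] holding=B
step 2 (putdown(B)): towers=[B; F/E/D/C/A] holding=-
step 3 (unstack(A, C)): towers=[B; F/E/D/C] holding=A

towers=[B; F/E/D/C] holding=A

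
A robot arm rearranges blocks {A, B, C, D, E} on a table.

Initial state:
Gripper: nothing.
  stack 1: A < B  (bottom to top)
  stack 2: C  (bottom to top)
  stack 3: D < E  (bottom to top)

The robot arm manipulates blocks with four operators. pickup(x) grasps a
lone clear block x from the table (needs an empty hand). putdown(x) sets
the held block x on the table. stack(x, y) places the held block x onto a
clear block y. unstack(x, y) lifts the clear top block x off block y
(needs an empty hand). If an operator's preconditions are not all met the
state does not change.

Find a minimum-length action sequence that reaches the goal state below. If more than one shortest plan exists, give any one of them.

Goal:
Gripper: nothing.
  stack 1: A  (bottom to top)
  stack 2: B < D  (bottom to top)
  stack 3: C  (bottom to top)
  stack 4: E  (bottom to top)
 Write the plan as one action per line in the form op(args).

unstack(B, A)
putdown(B)
unstack(E, D)
putdown(E)
pickup(D)
stack(D, B)

step 1 (unstack(B, A)): towers=[A; C; D/E] holding=B
step 2 (putdown(B)): towers=[A; B; C; D/E] holding=-
step 3 (unstack(E, D)): towers=[A; B; C; D] holding=E
step 4 (putdown(E)): towers=[A; B; C; D; E] holding=-
step 5 (pickup(D)): towers=[A; B; C; E] holding=D
step 6 (stack(D, B)): towers=[A; B/D; C; E] holding=-
goal check: towers=[A; B/D; C; E] holding=- — reached (length 6, optimal by BFS)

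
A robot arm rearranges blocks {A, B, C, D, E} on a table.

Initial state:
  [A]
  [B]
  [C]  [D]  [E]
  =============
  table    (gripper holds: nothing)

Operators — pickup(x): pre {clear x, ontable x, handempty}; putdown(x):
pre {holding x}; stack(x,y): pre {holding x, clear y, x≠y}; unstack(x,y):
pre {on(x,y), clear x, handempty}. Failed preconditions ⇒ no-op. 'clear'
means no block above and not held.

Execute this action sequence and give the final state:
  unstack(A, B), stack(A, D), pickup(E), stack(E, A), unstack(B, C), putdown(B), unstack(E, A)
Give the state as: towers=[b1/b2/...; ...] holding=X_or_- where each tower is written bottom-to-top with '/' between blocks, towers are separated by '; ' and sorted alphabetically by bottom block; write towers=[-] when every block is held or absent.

step 1 (unstack(A, B)): towers=[C/B; D; E] holding=A
step 2 (stack(A, D)): towers=[C/B; D/A; E] holding=-
step 3 (pickup(E)): towers=[C/B; D/A] holding=E
step 4 (stack(E, A)): towers=[C/B; D/A/E] holding=-
step 5 (unstack(B, C)): towers=[C; D/A/E] holding=B
step 6 (putdown(B)): towers=[B; C; D/A/E] holding=-
step 7 (unstack(E, A)): towers=[B; C; D/A] holding=E

towers=[B; C; D/A] holding=E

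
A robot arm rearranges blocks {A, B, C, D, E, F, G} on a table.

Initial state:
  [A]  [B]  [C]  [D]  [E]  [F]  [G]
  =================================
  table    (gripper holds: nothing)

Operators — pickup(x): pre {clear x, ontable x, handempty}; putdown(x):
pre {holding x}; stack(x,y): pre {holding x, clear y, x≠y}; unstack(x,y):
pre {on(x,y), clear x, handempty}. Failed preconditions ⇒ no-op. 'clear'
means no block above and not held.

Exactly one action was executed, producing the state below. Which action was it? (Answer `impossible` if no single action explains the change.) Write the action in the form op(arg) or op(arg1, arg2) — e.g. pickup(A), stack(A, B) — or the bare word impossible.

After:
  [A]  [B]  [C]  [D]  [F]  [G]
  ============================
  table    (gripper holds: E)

pickup(E)

target: towers=[A; B; C; D; F; G] holding=E
         pickup(B) → towers=[A; C; D; E; F; G] holding=B
         pickup(F) → towers=[A; B; C; D; E; G] holding=F
         pickup(G) → towers=[A; B; C; D; E; F] holding=G
         pickup(D) → towers=[A; B; C; E; F; G] holding=D
         pickup(A) → towers=[B; C; D; E; F; G] holding=A
         pickup(E) → towers=[A; B; C; D; F; G] holding=E  ← match
         pickup(C) → towers=[A; B; D; E; F; G] holding=C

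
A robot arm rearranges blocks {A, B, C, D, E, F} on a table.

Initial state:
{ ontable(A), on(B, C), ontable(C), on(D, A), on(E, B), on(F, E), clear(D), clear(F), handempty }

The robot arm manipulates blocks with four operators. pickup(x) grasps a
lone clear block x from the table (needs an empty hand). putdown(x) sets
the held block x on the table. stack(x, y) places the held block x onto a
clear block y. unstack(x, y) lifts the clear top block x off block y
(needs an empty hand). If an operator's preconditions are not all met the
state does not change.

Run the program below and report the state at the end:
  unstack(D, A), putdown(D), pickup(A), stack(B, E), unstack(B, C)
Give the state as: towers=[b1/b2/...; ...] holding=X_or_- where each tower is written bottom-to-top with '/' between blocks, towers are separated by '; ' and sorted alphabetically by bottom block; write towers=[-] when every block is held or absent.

step 1 (unstack(D, A)): towers=[A; C/B/E/F] holding=D
step 2 (putdown(D)): towers=[A; C/B/E/F; D] holding=-
step 3 (pickup(A)): towers=[C/B/E/F; D] holding=A
step 4 (stack(B, E)) [no-op]: towers=[C/B/E/F; D] holding=A
step 5 (unstack(B, C)) [no-op]: towers=[C/B/E/F; D] holding=A

towers=[C/B/E/F; D] holding=A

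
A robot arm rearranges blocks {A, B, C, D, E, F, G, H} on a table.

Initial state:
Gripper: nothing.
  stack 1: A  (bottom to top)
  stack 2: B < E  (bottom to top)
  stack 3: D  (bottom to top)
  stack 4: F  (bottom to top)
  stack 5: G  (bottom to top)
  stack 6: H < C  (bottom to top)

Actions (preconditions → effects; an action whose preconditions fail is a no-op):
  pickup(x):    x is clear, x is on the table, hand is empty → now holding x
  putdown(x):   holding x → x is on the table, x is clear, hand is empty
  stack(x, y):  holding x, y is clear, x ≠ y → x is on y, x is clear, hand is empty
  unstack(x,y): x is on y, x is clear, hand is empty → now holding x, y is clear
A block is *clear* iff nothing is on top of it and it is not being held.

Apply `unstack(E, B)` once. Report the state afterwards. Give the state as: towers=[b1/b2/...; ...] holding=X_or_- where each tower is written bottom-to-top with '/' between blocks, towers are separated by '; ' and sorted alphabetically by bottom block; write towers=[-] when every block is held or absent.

towers=[A; B; D; F; G; H/C] holding=E

before: towers=[A; B/E; D; F; G; H/C] holding=-
pre[unstack(E, B)]: on(E,B) ok, clear(E) ok, handempty ok
all met → apply unstack(E, B)
after:  towers=[A; B; D; F; G; H/C] holding=E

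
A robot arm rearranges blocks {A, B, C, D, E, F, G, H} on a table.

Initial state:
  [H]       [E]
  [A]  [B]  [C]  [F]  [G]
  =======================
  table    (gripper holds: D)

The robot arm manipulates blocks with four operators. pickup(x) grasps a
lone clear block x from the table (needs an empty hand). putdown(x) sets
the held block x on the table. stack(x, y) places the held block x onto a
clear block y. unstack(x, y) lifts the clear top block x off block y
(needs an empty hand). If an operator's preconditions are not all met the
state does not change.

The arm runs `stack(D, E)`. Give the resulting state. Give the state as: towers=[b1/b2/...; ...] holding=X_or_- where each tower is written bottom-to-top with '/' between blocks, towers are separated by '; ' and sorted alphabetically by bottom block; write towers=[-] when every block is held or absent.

before: towers=[A/H; B; C/E; F; G] holding=D
pre[stack(D, E)]: holding(D) ok, clear(E) ok, D≠E ok
all met → apply stack(D, E)
after:  towers=[A/H; B; C/E/D; F; G] holding=-

towers=[A/H; B; C/E/D; F; G] holding=-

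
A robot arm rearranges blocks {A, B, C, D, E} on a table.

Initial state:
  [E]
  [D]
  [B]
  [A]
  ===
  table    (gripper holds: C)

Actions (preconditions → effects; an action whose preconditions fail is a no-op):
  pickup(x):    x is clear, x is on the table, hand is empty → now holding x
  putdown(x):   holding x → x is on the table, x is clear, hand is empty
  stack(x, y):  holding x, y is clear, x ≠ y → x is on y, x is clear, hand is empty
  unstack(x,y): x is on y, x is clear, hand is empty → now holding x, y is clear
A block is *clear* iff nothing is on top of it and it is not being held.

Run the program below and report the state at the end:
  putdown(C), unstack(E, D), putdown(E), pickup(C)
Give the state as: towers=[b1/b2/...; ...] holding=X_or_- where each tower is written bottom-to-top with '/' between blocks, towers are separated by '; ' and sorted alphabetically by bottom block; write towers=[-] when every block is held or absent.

step 1 (putdown(C)): towers=[A/B/D/E; C] holding=-
step 2 (unstack(E, D)): towers=[A/B/D; C] holding=E
step 3 (putdown(E)): towers=[A/B/D; C; E] holding=-
step 4 (pickup(C)): towers=[A/B/D; E] holding=C

towers=[A/B/D; E] holding=C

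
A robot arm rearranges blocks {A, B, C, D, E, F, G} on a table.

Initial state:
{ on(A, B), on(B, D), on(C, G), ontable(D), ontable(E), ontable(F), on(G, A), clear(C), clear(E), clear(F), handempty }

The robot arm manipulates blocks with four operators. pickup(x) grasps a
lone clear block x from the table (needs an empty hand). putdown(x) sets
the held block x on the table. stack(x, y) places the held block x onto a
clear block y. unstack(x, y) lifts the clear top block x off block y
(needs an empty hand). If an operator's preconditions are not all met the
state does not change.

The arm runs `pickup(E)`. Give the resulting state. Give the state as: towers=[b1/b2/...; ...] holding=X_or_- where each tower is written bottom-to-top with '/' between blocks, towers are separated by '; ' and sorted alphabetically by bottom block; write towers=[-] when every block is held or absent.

before: towers=[D/B/A/G/C; E; F] holding=-
pre[pickup(E)]: clear(E) yes, ontable(E) yes, handempty yes
all met → apply pickup(E)
after:  towers=[D/B/A/G/C; F] holding=E

towers=[D/B/A/G/C; F] holding=E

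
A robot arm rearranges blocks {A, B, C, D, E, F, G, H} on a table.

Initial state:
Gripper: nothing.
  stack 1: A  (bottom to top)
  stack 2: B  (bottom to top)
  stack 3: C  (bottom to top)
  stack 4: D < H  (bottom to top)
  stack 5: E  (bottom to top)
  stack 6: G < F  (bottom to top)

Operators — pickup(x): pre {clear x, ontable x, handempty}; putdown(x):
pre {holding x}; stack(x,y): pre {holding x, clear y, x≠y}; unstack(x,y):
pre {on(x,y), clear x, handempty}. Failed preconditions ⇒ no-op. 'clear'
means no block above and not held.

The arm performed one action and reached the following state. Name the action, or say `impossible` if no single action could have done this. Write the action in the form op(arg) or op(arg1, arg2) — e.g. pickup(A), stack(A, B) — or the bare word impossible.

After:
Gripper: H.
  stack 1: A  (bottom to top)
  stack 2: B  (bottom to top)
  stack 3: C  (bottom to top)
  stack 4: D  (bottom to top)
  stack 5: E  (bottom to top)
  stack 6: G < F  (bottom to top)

target: towers=[A; B; C; D; E; G/F] holding=H
         pickup(A) → towers=[B; C; D/H; E; G/F] holding=A
         pickup(E) → towers=[A; B; C; D/H; G/F] holding=E
     unstack(H, D) → towers=[A; B; C; D; E; G/F] holding=H  ← match
         pickup(B) → towers=[A; C; D/H; E; G/F] holding=B
     unstack(F, G) → towers=[A; B; C; D/H; E; G] holding=F
         pickup(C) → towers=[A; B; D/H; E; G/F] holding=C

unstack(H, D)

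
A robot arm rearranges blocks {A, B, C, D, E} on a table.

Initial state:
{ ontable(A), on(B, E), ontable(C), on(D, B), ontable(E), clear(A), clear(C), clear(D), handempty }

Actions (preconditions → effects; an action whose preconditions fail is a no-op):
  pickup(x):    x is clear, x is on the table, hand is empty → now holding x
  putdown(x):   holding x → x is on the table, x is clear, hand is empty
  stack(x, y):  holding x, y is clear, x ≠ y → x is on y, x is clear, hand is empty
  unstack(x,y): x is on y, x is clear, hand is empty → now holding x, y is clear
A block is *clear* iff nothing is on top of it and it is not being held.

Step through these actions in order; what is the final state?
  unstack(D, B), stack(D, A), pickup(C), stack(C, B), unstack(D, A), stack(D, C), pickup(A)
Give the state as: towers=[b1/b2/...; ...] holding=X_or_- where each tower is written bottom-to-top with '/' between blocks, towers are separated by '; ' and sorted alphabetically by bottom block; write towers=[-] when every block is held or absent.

towers=[E/B/C/D] holding=A

step 1 (unstack(D, B)): towers=[A; C; E/B] holding=D
step 2 (stack(D, A)): towers=[A/D; C; E/B] holding=-
step 3 (pickup(C)): towers=[A/D; E/B] holding=C
step 4 (stack(C, B)): towers=[A/D; E/B/C] holding=-
step 5 (unstack(D, A)): towers=[A; E/B/C] holding=D
step 6 (stack(D, C)): towers=[A; E/B/C/D] holding=-
step 7 (pickup(A)): towers=[E/B/C/D] holding=A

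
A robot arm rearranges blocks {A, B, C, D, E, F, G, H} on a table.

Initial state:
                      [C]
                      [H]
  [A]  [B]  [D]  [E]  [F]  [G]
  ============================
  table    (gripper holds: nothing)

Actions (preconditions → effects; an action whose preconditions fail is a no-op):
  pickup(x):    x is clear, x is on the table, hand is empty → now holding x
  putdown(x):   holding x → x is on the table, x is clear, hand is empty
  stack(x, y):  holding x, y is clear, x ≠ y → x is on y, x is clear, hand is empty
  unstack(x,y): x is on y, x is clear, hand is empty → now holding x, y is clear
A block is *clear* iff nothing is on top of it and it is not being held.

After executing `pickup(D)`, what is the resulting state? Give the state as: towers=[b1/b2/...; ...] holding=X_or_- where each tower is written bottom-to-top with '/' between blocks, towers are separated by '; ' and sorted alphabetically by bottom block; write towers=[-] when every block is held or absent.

towers=[A; B; E; F/H/C; G] holding=D

before: towers=[A; B; D; E; F/H/C; G] holding=-
pre[pickup(D)]: clear(D) ✓, ontable(D) ✓, handempty ✓
all met → apply pickup(D)
after:  towers=[A; B; E; F/H/C; G] holding=D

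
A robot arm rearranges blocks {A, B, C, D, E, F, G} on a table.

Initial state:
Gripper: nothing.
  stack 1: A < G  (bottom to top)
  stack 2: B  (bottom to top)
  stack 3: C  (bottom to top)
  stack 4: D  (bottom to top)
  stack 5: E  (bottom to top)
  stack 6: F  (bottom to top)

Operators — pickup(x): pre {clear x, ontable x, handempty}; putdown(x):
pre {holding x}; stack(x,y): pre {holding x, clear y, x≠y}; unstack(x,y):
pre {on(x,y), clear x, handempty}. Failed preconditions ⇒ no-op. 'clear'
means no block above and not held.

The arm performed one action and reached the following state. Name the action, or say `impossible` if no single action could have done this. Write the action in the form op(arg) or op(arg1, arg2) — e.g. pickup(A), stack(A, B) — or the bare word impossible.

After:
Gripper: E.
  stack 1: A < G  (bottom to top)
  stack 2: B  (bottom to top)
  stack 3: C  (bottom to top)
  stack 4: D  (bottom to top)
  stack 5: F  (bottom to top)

target: towers=[A/G; B; C; D; F] holding=E
         pickup(B) → towers=[A/G; C; D; E; F] holding=B
         pickup(F) → towers=[A/G; B; C; D; E] holding=F
     unstack(G, A) → towers=[A; B; C; D; E; F] holding=G
         pickup(D) → towers=[A/G; B; C; E; F] holding=D
         pickup(E) → towers=[A/G; B; C; D; F] holding=E  ← match
         pickup(C) → towers=[A/G; B; D; E; F] holding=C

pickup(E)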